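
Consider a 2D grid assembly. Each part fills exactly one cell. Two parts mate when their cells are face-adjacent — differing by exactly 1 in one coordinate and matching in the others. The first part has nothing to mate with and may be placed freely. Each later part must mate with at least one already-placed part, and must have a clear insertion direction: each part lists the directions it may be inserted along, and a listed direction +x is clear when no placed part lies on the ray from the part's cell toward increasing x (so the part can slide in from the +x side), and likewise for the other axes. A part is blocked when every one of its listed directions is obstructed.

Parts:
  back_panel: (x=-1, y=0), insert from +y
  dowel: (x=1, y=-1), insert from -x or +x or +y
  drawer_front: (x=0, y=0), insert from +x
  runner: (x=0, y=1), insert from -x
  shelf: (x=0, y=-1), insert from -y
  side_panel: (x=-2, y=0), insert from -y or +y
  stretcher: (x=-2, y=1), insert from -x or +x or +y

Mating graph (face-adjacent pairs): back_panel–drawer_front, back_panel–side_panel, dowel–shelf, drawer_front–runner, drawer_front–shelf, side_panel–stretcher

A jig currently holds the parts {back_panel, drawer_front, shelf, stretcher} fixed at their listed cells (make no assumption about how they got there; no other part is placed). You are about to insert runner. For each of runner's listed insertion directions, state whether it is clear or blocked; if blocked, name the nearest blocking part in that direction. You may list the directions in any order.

-x: nearest on ray is stretcher@(-2, 1) ⇒ blocked

-x: blocked by stretcher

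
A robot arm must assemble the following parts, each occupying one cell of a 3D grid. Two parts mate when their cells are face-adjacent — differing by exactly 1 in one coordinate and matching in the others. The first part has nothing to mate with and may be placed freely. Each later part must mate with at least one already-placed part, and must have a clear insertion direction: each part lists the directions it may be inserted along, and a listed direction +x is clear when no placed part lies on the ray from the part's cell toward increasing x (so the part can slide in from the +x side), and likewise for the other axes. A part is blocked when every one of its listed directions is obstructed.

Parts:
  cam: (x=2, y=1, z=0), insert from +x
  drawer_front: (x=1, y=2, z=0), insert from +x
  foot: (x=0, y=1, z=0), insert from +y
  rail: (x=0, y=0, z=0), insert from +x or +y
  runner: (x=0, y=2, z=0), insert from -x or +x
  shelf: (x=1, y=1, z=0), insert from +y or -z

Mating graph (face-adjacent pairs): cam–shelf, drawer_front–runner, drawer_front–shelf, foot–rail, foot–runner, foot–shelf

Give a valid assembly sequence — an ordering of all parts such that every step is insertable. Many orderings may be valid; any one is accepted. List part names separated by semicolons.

drawer_front; shelf; cam; foot; rail; runner

1. drawer_front@(1, 2, 0) [+x clear] — {drawer_front}
2. shelf@(1, 1, 0) [-z clear] — {drawer_front, shelf}
3. cam@(2, 1, 0) [+x clear] — {cam, drawer_front, shelf}
4. foot@(0, 1, 0) [+y clear] — {cam, drawer_front, foot, shelf}
5. rail@(0, 0, 0) [+x clear] — {cam, drawer_front, foot, rail, shelf}
6. runner@(0, 2, 0) [-x clear] — {cam, drawer_front, foot, rail, runner, shelf}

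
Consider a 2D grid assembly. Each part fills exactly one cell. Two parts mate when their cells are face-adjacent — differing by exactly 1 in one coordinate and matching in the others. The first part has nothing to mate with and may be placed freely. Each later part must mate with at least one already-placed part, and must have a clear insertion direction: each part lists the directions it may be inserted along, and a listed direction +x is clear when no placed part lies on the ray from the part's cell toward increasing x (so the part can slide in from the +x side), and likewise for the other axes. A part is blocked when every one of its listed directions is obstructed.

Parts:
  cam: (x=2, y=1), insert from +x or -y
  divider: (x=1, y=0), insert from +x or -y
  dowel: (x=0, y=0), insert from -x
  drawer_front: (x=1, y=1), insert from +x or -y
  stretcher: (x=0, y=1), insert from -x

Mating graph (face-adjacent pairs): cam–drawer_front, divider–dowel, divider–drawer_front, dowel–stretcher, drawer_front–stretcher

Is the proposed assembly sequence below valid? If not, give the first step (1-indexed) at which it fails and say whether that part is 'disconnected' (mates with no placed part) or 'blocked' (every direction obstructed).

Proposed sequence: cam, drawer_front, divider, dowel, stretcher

Valid

1. cam@(2, 1) [+x clear] — {cam}
2. drawer_front@(1, 1) [-y clear] — {cam, drawer_front}
3. divider@(1, 0) [+x clear] — {cam, divider, drawer_front}
4. dowel@(0, 0) [-x clear] — {cam, divider, dowel, drawer_front}
5. stretcher@(0, 1) [-x clear] — {cam, divider, dowel, drawer_front, stretcher}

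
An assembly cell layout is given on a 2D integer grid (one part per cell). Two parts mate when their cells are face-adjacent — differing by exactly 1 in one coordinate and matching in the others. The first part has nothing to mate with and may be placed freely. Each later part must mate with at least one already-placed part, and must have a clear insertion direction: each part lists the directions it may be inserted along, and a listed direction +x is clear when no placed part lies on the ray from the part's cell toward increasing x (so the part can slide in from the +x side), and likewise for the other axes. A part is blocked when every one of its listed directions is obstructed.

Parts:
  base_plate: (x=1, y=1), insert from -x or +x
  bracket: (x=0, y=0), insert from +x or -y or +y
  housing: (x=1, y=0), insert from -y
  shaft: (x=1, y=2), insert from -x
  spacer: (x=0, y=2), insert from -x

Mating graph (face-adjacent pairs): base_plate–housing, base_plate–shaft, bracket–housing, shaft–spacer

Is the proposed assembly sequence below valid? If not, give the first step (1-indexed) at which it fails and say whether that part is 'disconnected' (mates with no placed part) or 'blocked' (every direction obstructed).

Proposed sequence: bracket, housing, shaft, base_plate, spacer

1. bracket@(0, 0) [+x clear] — {bracket}
2. housing@(1, 0) [-y clear] — {bracket, housing}
3. shaft@(1, 2) — no placed neighbour ⇒ disconnected

Invalid at step 3 (disconnected)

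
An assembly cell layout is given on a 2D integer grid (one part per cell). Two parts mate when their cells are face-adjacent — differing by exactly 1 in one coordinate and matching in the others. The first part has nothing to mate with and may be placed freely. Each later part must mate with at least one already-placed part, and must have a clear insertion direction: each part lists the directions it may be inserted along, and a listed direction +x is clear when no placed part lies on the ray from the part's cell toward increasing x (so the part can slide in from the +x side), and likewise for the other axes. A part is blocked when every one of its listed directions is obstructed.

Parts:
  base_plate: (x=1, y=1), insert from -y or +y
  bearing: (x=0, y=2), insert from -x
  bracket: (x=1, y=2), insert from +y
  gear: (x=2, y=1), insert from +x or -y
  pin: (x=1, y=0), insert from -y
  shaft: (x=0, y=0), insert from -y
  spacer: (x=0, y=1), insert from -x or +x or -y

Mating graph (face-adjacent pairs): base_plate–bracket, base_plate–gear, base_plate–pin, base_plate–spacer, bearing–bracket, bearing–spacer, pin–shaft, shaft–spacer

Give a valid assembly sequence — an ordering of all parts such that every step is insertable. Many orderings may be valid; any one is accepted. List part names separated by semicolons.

base_plate; bracket; gear; spacer; shaft; bearing; pin

1. base_plate@(1, 1) [-y clear] — {base_plate}
2. bracket@(1, 2) [+y clear] — {base_plate, bracket}
3. gear@(2, 1) [+x clear] — {base_plate, bracket, gear}
4. spacer@(0, 1) [-x clear] — {base_plate, bracket, gear, spacer}
5. shaft@(0, 0) [-y clear] — {base_plate, bracket, gear, shaft, spacer}
6. bearing@(0, 2) [-x clear] — {base_plate, bearing, bracket, gear, shaft, spacer}
7. pin@(1, 0) [-y clear] — {base_plate, bearing, bracket, gear, pin, shaft, spacer}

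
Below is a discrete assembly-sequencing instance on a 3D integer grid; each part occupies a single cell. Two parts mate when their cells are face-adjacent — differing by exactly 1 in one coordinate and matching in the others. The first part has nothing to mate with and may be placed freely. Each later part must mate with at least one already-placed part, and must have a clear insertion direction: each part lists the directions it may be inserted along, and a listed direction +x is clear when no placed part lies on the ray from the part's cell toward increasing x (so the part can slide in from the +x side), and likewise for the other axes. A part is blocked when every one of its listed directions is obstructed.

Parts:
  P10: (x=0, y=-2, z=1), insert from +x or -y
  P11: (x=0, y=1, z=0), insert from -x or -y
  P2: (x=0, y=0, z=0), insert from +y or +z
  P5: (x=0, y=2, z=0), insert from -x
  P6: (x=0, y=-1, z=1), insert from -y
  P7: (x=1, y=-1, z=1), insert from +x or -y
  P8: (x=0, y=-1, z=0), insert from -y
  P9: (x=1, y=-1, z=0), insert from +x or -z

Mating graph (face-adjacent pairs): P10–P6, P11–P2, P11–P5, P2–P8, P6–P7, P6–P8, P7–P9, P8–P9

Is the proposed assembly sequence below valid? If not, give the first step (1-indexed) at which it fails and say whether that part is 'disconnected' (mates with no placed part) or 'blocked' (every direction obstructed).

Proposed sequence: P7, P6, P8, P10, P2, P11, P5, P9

Valid

1. P7@(1, -1, 1) [+x clear] — {P7}
2. P6@(0, -1, 1) [-y clear] — {P6, P7}
3. P8@(0, -1, 0) [-y clear] — {P6, P7, P8}
4. P10@(0, -2, 1) [+x clear] — {P10, P6, P7, P8}
5. P2@(0, 0, 0) [+y clear] — {P10, P2, P6, P7, P8}
6. P11@(0, 1, 0) [-x clear] — {P10, P11, P2, P6, P7, P8}
7. P5@(0, 2, 0) [-x clear] — {P10, P11, P2, P5, P6, P7, P8}
8. P9@(1, -1, 0) [+x clear] — {P10, P11, P2, P5, P6, P7, P8, P9}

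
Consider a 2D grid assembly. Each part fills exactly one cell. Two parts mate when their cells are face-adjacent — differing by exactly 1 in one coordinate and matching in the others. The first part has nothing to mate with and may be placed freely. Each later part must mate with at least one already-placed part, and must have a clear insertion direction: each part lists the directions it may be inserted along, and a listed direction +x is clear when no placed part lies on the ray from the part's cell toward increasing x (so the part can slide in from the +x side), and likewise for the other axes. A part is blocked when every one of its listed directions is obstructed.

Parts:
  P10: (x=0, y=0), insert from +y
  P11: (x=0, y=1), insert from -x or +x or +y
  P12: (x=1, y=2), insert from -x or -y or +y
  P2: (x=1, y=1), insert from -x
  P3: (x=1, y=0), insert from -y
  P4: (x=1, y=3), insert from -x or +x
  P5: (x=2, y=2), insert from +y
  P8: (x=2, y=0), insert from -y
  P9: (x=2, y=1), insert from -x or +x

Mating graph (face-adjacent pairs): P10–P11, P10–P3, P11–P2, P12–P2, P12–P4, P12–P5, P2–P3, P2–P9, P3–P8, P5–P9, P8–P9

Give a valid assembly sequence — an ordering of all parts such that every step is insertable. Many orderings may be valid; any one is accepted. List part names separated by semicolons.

P12; P2; P9; P3; P10; P4; P5; P8; P11

1. P12@(1, 2) [-x clear] — {P12}
2. P2@(1, 1) [-x clear] — {P12, P2}
3. P9@(2, 1) [+x clear] — {P12, P2, P9}
4. P3@(1, 0) [-y clear] — {P12, P2, P3, P9}
5. P10@(0, 0) [+y clear] — {P10, P12, P2, P3, P9}
6. P4@(1, 3) [-x clear] — {P10, P12, P2, P3, P4, P9}
7. P5@(2, 2) [+y clear] — {P10, P12, P2, P3, P4, P5, P9}
8. P8@(2, 0) [-y clear] — {P10, P12, P2, P3, P4, P5, P8, P9}
9. P11@(0, 1) [-x clear] — {P10, P11, P12, P2, P3, P4, P5, P8, P9}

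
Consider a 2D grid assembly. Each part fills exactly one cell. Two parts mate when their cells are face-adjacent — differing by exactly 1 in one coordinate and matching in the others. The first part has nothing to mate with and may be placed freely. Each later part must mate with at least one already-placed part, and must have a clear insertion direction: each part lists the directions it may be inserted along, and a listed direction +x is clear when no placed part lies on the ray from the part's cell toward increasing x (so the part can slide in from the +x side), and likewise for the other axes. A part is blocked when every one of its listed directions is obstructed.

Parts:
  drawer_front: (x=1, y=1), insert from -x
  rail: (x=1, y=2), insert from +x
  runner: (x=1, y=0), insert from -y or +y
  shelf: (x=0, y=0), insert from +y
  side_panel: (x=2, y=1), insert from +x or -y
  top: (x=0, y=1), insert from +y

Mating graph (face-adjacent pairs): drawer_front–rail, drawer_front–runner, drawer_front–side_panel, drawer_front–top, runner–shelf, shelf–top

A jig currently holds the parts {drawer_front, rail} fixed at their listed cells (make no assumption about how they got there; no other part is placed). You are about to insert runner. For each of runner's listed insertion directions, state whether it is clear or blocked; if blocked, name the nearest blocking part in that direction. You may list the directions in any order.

+y: blocked by drawer_front; -y: clear

-y: ray from runner(1, 0) has no placed part ⇒ clear
+y: nearest on ray is drawer_front@(1, 1) ⇒ blocked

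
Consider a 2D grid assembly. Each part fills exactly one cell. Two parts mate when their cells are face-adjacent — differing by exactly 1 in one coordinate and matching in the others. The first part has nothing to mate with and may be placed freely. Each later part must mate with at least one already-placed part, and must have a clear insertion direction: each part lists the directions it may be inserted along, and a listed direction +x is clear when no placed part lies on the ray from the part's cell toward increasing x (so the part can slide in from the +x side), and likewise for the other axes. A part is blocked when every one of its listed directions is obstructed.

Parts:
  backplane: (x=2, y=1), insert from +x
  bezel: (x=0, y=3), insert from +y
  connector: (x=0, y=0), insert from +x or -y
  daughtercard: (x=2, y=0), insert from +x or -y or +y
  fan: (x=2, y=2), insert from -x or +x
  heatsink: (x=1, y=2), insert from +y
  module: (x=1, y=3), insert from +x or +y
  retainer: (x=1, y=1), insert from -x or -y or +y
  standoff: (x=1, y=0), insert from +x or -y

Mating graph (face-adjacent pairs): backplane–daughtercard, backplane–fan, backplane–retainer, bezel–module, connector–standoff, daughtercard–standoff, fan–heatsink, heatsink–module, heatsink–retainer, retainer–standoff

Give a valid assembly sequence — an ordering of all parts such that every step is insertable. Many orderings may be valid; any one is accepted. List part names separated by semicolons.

standoff; retainer; heatsink; module; bezel; connector; daughtercard; fan; backplane

1. standoff@(1, 0) [+x clear] — {standoff}
2. retainer@(1, 1) [-x clear] — {retainer, standoff}
3. heatsink@(1, 2) [+y clear] — {heatsink, retainer, standoff}
4. module@(1, 3) [+x clear] — {heatsink, module, retainer, standoff}
5. bezel@(0, 3) [+y clear] — {bezel, heatsink, module, retainer, standoff}
6. connector@(0, 0) [-y clear] — {bezel, connector, heatsink, module, retainer, standoff}
7. daughtercard@(2, 0) [+x clear] — {bezel, connector, daughtercard, heatsink, module, retainer, standoff}
8. fan@(2, 2) [+x clear] — {bezel, connector, daughtercard, fan, heatsink, module, retainer, standoff}
9. backplane@(2, 1) [+x clear] — {backplane, bezel, connector, daughtercard, fan, heatsink, module, retainer, standoff}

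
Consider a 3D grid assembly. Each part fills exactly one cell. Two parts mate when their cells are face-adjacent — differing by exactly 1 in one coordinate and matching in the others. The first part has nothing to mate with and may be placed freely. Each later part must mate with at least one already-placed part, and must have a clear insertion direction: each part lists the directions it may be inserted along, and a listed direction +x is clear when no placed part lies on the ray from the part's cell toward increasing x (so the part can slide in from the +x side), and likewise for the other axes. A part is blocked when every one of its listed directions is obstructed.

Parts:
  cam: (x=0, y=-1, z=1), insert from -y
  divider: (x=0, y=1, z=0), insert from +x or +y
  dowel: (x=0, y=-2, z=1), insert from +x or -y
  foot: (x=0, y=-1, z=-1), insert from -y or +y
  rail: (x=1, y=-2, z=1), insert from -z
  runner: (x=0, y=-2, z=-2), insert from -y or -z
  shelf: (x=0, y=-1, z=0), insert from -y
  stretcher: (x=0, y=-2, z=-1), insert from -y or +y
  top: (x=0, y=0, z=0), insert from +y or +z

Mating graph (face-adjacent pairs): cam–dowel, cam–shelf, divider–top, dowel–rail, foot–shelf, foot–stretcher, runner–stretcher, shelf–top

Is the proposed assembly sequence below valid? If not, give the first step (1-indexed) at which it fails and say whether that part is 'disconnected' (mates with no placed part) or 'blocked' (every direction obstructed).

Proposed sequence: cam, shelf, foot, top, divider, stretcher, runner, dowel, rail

Valid

1. cam@(0, -1, 1) [-y clear] — {cam}
2. shelf@(0, -1, 0) [-y clear] — {cam, shelf}
3. foot@(0, -1, -1) [-y clear] — {cam, foot, shelf}
4. top@(0, 0, 0) [+y clear] — {cam, foot, shelf, top}
5. divider@(0, 1, 0) [+x clear] — {cam, divider, foot, shelf, top}
6. stretcher@(0, -2, -1) [-y clear] — {cam, divider, foot, shelf, stretcher, top}
7. runner@(0, -2, -2) [-y clear] — {cam, divider, foot, runner, shelf, stretcher, top}
8. dowel@(0, -2, 1) [+x clear] — {cam, divider, dowel, foot, runner, shelf, stretcher, top}
9. rail@(1, -2, 1) [-z clear] — {cam, divider, dowel, foot, rail, runner, shelf, stretcher, top}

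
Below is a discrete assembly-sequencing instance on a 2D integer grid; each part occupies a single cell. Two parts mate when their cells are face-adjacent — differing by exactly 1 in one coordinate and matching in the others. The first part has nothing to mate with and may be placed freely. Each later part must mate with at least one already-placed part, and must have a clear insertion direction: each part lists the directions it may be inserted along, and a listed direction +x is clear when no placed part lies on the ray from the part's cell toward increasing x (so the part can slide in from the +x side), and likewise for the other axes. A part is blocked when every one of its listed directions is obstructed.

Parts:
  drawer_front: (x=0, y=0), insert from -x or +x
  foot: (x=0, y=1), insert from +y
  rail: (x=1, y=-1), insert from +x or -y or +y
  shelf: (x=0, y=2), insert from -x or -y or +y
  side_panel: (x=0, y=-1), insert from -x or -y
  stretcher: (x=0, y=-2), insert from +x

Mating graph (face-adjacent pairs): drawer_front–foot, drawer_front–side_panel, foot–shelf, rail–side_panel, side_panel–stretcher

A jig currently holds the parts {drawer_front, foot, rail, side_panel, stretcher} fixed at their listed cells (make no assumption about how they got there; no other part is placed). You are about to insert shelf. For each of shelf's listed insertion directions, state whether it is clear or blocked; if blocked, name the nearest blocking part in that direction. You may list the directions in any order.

-x: ray from shelf(0, 2) has no placed part ⇒ clear
-y: nearest on ray is foot@(0, 1) ⇒ blocked
+y: ray from shelf(0, 2) has no placed part ⇒ clear

+y: clear; -x: clear; -y: blocked by foot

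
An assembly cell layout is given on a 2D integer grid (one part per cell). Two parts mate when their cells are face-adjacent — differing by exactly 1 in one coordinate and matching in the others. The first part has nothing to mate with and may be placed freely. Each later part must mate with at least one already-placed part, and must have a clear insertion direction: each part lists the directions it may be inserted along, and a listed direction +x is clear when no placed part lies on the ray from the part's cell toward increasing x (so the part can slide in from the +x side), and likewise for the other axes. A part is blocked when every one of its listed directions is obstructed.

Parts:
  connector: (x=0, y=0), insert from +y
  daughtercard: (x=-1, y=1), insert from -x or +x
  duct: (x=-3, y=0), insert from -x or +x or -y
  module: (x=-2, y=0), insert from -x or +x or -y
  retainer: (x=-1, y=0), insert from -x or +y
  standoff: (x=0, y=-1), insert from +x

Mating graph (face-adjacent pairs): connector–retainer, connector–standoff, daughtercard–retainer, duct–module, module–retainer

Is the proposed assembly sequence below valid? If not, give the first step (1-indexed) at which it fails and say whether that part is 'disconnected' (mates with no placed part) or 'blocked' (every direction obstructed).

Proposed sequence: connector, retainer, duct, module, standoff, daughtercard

1. connector@(0, 0) [+y clear] — {connector}
2. retainer@(-1, 0) [-x clear] — {connector, retainer}
3. duct@(-3, 0) — no placed neighbour ⇒ disconnected

Invalid at step 3 (disconnected)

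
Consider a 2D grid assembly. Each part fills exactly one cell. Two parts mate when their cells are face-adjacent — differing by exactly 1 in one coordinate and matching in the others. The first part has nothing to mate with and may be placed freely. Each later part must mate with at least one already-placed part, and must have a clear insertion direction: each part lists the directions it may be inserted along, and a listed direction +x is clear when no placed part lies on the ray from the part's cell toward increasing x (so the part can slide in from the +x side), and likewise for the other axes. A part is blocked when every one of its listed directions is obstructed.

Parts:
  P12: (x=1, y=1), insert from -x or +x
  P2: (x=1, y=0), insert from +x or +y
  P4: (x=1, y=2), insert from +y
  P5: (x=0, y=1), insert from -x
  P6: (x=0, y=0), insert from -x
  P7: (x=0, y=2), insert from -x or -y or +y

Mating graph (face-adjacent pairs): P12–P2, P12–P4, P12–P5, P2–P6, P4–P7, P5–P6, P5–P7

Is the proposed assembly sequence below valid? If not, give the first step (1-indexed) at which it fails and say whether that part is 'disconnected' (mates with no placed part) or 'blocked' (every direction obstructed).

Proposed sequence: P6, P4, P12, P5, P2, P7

1. P6@(0, 0) [-x clear] — {P6}
2. P4@(1, 2) — no placed neighbour ⇒ disconnected

Invalid at step 2 (disconnected)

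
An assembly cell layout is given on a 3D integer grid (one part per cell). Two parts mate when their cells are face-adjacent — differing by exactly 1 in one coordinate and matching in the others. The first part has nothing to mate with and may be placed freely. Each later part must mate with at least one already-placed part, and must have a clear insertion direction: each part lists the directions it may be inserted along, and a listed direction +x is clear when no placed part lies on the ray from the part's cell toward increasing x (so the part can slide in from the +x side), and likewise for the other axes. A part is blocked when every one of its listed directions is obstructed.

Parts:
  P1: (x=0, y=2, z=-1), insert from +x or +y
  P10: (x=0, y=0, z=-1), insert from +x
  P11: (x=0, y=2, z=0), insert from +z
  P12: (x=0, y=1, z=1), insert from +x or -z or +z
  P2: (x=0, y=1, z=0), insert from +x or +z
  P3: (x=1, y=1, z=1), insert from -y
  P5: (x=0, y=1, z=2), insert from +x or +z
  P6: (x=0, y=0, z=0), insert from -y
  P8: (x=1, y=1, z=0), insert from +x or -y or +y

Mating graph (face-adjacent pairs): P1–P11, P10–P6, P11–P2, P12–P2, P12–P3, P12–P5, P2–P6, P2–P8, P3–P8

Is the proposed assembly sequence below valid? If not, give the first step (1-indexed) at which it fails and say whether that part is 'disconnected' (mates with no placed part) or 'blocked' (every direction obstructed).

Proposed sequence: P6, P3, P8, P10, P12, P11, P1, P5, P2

Invalid at step 2 (disconnected)

1. P6@(0, 0, 0) [-y clear] — {P6}
2. P3@(1, 1, 1) — no placed neighbour ⇒ disconnected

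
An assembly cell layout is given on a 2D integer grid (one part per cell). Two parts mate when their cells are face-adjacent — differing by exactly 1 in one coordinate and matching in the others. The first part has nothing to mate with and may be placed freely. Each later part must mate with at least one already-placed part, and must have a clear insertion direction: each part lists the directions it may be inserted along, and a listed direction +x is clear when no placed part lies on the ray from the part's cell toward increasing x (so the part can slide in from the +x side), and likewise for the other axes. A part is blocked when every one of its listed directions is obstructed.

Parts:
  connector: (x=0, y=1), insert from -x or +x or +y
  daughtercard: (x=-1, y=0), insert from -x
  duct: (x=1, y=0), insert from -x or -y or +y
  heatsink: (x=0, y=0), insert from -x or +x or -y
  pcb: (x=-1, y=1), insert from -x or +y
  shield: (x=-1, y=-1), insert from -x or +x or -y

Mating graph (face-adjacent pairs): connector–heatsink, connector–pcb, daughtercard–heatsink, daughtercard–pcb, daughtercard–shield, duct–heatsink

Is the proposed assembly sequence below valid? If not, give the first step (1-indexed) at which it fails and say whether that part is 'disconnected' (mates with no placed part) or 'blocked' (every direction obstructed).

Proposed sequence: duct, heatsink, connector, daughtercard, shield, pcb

1. duct@(1, 0) [-x clear] — {duct}
2. heatsink@(0, 0) [-x clear] — {duct, heatsink}
3. connector@(0, 1) [-x clear] — {connector, duct, heatsink}
4. daughtercard@(-1, 0) [-x clear] — {connector, daughtercard, duct, heatsink}
5. shield@(-1, -1) [-x clear] — {connector, daughtercard, duct, heatsink, shield}
6. pcb@(-1, 1) [-x clear] — {connector, daughtercard, duct, heatsink, pcb, shield}

Valid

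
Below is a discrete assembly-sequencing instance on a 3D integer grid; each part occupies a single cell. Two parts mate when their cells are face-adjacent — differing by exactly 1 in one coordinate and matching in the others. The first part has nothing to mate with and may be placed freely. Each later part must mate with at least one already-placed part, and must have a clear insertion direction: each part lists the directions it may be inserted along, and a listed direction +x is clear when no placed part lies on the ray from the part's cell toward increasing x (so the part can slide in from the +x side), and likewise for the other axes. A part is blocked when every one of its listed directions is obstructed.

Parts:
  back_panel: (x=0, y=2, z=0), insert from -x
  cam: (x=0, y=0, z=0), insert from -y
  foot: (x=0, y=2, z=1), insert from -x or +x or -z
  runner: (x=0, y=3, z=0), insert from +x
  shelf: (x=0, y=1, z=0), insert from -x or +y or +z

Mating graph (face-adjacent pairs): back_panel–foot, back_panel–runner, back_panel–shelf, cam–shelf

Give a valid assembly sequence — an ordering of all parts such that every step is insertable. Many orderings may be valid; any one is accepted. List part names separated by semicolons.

1. runner@(0, 3, 0) [+x clear] — {runner}
2. back_panel@(0, 2, 0) [-x clear] — {back_panel, runner}
3. foot@(0, 2, 1) [-x clear] — {back_panel, foot, runner}
4. shelf@(0, 1, 0) [-x clear] — {back_panel, foot, runner, shelf}
5. cam@(0, 0, 0) [-y clear] — {back_panel, cam, foot, runner, shelf}

runner; back_panel; foot; shelf; cam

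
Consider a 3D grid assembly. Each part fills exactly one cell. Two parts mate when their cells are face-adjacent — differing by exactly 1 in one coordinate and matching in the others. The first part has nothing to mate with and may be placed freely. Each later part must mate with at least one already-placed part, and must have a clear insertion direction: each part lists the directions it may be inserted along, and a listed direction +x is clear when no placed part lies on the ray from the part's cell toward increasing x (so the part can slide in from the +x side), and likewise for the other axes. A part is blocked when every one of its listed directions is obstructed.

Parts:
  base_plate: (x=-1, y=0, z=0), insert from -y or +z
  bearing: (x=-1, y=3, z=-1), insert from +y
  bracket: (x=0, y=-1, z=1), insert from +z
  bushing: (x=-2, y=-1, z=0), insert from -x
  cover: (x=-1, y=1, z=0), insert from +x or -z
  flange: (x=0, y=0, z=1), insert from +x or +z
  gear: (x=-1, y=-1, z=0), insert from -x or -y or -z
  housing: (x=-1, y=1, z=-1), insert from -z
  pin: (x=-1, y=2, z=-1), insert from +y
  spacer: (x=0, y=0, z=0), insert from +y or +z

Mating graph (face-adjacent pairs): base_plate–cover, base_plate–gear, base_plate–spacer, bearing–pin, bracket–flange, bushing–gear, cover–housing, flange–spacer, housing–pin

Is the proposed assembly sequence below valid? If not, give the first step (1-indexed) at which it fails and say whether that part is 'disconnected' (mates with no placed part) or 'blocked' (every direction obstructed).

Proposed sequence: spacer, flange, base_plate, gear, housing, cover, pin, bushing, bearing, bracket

Invalid at step 5 (disconnected)

1. spacer@(0, 0, 0) [+y clear] — {spacer}
2. flange@(0, 0, 1) [+x clear] — {flange, spacer}
3. base_plate@(-1, 0, 0) [-y clear] — {base_plate, flange, spacer}
4. gear@(-1, -1, 0) [-x clear] — {base_plate, flange, gear, spacer}
5. housing@(-1, 1, -1) — no placed neighbour ⇒ disconnected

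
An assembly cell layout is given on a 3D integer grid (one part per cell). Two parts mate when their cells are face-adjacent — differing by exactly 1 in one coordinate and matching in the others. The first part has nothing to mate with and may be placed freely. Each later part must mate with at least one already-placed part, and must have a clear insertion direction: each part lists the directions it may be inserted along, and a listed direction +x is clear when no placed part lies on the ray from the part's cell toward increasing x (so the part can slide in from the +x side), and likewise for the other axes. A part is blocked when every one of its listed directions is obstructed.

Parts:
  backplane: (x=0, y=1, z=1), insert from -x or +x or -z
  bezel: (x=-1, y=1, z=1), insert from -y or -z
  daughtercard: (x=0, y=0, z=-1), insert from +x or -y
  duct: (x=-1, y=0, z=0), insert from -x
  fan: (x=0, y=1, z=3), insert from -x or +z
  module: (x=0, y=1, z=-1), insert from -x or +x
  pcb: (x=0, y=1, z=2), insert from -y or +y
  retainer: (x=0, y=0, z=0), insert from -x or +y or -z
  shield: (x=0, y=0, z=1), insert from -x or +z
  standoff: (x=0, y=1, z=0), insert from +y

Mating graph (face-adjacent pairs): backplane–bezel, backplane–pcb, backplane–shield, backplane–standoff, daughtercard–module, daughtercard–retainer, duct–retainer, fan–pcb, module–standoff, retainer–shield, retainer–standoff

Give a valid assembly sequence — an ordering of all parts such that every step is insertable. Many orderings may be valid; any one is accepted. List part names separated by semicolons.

1. daughtercard@(0, 0, -1) [+x clear] — {daughtercard}
2. retainer@(0, 0, 0) [-x clear] — {daughtercard, retainer}
3. shield@(0, 0, 1) [-x clear] — {daughtercard, retainer, shield}
4. backplane@(0, 1, 1) [-x clear] — {backplane, daughtercard, retainer, shield}
5. pcb@(0, 1, 2) [-y clear] — {backplane, daughtercard, pcb, retainer, shield}
6. fan@(0, 1, 3) [-x clear] — {backplane, daughtercard, fan, pcb, retainer, shield}
7. standoff@(0, 1, 0) [+y clear] — {backplane, daughtercard, fan, pcb, retainer, shield, standoff}
8. bezel@(-1, 1, 1) [-y clear] — {backplane, bezel, daughtercard, fan, pcb, retainer, shield, standoff}
9. duct@(-1, 0, 0) [-x clear] — {backplane, bezel, daughtercard, duct, fan, pcb, retainer, shield, standoff}
10. module@(0, 1, -1) [-x clear] — {backplane, bezel, daughtercard, duct, fan, module, pcb, retainer, shield, standoff}

daughtercard; retainer; shield; backplane; pcb; fan; standoff; bezel; duct; module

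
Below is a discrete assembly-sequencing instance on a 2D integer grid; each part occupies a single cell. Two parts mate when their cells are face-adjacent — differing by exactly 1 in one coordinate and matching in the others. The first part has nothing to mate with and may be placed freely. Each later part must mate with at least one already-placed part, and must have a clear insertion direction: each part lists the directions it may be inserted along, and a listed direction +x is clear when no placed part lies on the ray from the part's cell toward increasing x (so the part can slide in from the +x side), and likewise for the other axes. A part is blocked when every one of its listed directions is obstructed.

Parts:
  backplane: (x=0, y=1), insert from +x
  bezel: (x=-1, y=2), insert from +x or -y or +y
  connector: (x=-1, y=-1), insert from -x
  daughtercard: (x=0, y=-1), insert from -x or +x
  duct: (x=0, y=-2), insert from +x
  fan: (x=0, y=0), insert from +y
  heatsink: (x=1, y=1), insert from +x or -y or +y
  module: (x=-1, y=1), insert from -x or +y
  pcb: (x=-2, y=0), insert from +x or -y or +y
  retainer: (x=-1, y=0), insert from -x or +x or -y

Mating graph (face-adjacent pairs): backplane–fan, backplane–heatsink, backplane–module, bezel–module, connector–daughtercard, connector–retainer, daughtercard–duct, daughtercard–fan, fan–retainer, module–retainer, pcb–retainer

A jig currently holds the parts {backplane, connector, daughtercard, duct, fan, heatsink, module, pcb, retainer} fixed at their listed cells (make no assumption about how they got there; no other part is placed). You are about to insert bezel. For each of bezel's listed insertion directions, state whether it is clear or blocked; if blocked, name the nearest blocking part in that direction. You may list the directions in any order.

+x: clear; +y: clear; -y: blocked by module

+x: ray from bezel(-1, 2) has no placed part ⇒ clear
-y: nearest on ray is module@(-1, 1) ⇒ blocked
+y: ray from bezel(-1, 2) has no placed part ⇒ clear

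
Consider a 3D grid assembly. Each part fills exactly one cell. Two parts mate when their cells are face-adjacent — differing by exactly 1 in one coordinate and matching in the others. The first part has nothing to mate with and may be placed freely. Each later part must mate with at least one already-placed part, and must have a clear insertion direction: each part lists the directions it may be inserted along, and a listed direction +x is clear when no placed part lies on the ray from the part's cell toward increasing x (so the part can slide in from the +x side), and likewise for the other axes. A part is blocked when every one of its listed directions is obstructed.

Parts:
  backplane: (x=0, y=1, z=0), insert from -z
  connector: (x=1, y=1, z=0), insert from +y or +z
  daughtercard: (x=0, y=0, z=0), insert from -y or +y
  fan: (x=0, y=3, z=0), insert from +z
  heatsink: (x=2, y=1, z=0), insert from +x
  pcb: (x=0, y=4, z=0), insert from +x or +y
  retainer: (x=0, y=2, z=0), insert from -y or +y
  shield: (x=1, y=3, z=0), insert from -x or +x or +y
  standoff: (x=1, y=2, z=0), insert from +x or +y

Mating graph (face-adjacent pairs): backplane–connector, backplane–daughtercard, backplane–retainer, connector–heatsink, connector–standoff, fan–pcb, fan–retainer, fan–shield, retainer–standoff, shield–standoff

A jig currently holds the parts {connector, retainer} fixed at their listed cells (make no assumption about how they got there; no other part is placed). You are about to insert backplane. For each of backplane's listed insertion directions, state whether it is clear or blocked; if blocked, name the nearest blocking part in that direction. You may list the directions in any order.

-z: clear

-z: ray from backplane(0, 1, 0) has no placed part ⇒ clear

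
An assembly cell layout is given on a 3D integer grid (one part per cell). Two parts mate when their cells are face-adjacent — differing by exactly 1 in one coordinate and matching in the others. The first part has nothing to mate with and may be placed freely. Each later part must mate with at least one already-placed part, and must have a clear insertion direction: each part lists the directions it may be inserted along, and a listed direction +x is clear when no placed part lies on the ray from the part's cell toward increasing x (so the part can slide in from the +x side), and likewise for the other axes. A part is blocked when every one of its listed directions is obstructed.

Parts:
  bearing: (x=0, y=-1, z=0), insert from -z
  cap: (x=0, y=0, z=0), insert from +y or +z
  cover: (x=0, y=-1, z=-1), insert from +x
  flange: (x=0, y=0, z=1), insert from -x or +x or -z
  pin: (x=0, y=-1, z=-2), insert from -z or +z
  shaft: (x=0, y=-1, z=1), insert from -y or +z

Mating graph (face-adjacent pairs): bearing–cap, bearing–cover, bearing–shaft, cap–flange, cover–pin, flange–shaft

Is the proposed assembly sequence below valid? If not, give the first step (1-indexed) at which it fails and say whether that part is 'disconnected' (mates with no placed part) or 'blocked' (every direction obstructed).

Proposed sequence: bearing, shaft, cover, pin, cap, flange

1. bearing@(0, -1, 0) [-z clear] — {bearing}
2. shaft@(0, -1, 1) [-y clear] — {bearing, shaft}
3. cover@(0, -1, -1) [+x clear] — {bearing, cover, shaft}
4. pin@(0, -1, -2) [-z clear] — {bearing, cover, pin, shaft}
5. cap@(0, 0, 0) [+y clear] — {bearing, cap, cover, pin, shaft}
6. flange@(0, 0, 1) [-x clear] — {bearing, cap, cover, flange, pin, shaft}

Valid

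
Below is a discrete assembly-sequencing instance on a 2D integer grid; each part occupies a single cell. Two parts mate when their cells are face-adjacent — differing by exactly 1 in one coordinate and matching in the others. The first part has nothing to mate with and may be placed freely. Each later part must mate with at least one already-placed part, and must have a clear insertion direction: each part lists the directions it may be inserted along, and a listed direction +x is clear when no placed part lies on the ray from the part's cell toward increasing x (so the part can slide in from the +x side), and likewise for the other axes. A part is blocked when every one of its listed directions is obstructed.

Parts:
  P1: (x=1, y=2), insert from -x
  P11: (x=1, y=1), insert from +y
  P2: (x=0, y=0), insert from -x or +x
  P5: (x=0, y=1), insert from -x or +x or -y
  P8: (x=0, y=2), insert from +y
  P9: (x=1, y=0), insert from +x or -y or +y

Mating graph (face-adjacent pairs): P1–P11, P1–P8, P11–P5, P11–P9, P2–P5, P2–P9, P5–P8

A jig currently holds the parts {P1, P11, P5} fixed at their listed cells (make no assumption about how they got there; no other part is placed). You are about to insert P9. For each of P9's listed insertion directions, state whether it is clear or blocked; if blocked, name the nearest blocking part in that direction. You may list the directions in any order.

+x: clear; +y: blocked by P11; -y: clear

+x: ray from P9(1, 0) has no placed part ⇒ clear
-y: ray from P9(1, 0) has no placed part ⇒ clear
+y: nearest on ray is P11@(1, 1) ⇒ blocked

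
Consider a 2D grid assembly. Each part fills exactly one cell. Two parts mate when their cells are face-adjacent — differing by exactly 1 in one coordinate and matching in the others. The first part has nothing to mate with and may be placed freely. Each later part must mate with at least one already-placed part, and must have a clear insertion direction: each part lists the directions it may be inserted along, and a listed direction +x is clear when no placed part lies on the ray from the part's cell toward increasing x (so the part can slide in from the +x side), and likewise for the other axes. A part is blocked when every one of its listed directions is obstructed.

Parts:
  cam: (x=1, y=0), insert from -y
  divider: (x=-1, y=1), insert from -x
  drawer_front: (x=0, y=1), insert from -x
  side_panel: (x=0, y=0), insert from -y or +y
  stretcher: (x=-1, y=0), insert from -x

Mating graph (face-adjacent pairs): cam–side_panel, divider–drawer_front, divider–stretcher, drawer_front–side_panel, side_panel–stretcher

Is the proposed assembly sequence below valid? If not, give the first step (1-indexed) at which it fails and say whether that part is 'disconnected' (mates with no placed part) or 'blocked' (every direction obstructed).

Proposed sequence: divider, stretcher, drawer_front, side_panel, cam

1. divider@(-1, 1) [-x clear] — {divider}
2. stretcher@(-1, 0) [-x clear] — {divider, stretcher}
3. drawer_front@(0, 1) — -x all obstructed ⇒ blocked

Invalid at step 3 (blocked)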